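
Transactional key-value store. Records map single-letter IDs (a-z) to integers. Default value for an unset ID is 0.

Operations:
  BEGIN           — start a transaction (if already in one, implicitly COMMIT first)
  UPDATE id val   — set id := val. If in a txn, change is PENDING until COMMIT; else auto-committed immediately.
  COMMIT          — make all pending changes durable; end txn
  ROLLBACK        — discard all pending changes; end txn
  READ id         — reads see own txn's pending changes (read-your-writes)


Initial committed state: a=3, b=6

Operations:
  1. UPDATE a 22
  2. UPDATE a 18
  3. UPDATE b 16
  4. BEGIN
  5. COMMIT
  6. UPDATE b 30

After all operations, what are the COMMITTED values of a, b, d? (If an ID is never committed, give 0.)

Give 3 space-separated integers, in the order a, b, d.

Initial committed: {a=3, b=6}
Op 1: UPDATE a=22 (auto-commit; committed a=22)
Op 2: UPDATE a=18 (auto-commit; committed a=18)
Op 3: UPDATE b=16 (auto-commit; committed b=16)
Op 4: BEGIN: in_txn=True, pending={}
Op 5: COMMIT: merged [] into committed; committed now {a=18, b=16}
Op 6: UPDATE b=30 (auto-commit; committed b=30)
Final committed: {a=18, b=30}

Answer: 18 30 0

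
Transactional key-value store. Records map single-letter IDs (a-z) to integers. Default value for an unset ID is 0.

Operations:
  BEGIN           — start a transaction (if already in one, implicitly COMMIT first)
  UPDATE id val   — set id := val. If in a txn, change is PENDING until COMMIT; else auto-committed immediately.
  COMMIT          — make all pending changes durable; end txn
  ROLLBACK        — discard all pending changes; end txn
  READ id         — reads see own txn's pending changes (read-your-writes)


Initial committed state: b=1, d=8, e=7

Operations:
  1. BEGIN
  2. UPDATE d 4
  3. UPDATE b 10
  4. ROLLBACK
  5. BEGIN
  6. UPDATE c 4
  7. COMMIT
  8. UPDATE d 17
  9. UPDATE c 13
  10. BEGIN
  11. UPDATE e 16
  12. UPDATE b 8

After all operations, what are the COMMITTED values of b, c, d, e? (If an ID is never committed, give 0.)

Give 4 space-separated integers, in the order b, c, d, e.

Initial committed: {b=1, d=8, e=7}
Op 1: BEGIN: in_txn=True, pending={}
Op 2: UPDATE d=4 (pending; pending now {d=4})
Op 3: UPDATE b=10 (pending; pending now {b=10, d=4})
Op 4: ROLLBACK: discarded pending ['b', 'd']; in_txn=False
Op 5: BEGIN: in_txn=True, pending={}
Op 6: UPDATE c=4 (pending; pending now {c=4})
Op 7: COMMIT: merged ['c'] into committed; committed now {b=1, c=4, d=8, e=7}
Op 8: UPDATE d=17 (auto-commit; committed d=17)
Op 9: UPDATE c=13 (auto-commit; committed c=13)
Op 10: BEGIN: in_txn=True, pending={}
Op 11: UPDATE e=16 (pending; pending now {e=16})
Op 12: UPDATE b=8 (pending; pending now {b=8, e=16})
Final committed: {b=1, c=13, d=17, e=7}

Answer: 1 13 17 7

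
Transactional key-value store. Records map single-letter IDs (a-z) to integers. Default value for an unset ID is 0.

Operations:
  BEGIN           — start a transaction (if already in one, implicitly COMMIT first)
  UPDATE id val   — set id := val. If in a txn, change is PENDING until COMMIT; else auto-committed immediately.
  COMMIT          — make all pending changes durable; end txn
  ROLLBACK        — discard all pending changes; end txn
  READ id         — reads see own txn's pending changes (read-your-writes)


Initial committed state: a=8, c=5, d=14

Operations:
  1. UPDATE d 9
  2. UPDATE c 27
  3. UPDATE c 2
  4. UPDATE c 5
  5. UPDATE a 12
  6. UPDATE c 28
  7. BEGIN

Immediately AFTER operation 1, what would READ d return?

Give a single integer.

Answer: 9

Derivation:
Initial committed: {a=8, c=5, d=14}
Op 1: UPDATE d=9 (auto-commit; committed d=9)
After op 1: visible(d) = 9 (pending={}, committed={a=8, c=5, d=9})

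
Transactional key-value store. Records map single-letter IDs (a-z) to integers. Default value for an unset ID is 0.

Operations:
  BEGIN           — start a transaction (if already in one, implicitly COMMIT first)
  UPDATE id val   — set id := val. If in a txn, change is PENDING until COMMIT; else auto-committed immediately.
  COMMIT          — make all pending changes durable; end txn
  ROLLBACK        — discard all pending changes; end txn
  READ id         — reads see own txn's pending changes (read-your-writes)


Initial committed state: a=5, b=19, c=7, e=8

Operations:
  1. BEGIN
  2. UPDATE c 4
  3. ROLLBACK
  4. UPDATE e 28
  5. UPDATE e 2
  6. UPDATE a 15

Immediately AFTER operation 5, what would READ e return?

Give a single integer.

Initial committed: {a=5, b=19, c=7, e=8}
Op 1: BEGIN: in_txn=True, pending={}
Op 2: UPDATE c=4 (pending; pending now {c=4})
Op 3: ROLLBACK: discarded pending ['c']; in_txn=False
Op 4: UPDATE e=28 (auto-commit; committed e=28)
Op 5: UPDATE e=2 (auto-commit; committed e=2)
After op 5: visible(e) = 2 (pending={}, committed={a=5, b=19, c=7, e=2})

Answer: 2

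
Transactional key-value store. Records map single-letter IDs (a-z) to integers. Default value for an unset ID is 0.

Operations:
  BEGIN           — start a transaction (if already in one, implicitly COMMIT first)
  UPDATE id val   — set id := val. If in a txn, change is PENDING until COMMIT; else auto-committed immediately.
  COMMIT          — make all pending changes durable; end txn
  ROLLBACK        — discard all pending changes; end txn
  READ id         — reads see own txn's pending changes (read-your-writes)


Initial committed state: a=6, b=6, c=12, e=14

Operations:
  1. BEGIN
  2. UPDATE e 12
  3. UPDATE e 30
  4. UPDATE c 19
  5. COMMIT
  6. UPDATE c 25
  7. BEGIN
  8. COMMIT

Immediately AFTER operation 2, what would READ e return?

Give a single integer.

Answer: 12

Derivation:
Initial committed: {a=6, b=6, c=12, e=14}
Op 1: BEGIN: in_txn=True, pending={}
Op 2: UPDATE e=12 (pending; pending now {e=12})
After op 2: visible(e) = 12 (pending={e=12}, committed={a=6, b=6, c=12, e=14})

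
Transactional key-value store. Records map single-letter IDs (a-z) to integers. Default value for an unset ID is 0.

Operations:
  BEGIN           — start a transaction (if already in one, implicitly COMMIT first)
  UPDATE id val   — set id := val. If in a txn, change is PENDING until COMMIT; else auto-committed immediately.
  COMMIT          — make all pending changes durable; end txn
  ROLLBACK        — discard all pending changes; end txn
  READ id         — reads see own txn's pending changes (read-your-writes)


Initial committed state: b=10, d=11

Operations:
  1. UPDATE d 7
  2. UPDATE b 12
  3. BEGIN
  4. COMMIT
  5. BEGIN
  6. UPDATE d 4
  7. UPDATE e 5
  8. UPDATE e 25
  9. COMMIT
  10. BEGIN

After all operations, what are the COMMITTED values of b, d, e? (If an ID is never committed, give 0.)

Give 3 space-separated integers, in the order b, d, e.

Initial committed: {b=10, d=11}
Op 1: UPDATE d=7 (auto-commit; committed d=7)
Op 2: UPDATE b=12 (auto-commit; committed b=12)
Op 3: BEGIN: in_txn=True, pending={}
Op 4: COMMIT: merged [] into committed; committed now {b=12, d=7}
Op 5: BEGIN: in_txn=True, pending={}
Op 6: UPDATE d=4 (pending; pending now {d=4})
Op 7: UPDATE e=5 (pending; pending now {d=4, e=5})
Op 8: UPDATE e=25 (pending; pending now {d=4, e=25})
Op 9: COMMIT: merged ['d', 'e'] into committed; committed now {b=12, d=4, e=25}
Op 10: BEGIN: in_txn=True, pending={}
Final committed: {b=12, d=4, e=25}

Answer: 12 4 25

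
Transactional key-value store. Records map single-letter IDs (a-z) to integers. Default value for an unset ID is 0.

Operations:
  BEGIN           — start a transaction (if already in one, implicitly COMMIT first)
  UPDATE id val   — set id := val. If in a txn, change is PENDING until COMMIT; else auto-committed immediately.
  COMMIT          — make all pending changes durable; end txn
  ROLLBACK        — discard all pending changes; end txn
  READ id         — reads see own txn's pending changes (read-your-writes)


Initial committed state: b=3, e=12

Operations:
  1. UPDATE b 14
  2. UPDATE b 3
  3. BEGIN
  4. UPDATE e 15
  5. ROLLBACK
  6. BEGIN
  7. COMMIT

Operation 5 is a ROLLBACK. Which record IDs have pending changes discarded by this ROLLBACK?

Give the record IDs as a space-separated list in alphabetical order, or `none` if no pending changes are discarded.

Initial committed: {b=3, e=12}
Op 1: UPDATE b=14 (auto-commit; committed b=14)
Op 2: UPDATE b=3 (auto-commit; committed b=3)
Op 3: BEGIN: in_txn=True, pending={}
Op 4: UPDATE e=15 (pending; pending now {e=15})
Op 5: ROLLBACK: discarded pending ['e']; in_txn=False
Op 6: BEGIN: in_txn=True, pending={}
Op 7: COMMIT: merged [] into committed; committed now {b=3, e=12}
ROLLBACK at op 5 discards: ['e']

Answer: e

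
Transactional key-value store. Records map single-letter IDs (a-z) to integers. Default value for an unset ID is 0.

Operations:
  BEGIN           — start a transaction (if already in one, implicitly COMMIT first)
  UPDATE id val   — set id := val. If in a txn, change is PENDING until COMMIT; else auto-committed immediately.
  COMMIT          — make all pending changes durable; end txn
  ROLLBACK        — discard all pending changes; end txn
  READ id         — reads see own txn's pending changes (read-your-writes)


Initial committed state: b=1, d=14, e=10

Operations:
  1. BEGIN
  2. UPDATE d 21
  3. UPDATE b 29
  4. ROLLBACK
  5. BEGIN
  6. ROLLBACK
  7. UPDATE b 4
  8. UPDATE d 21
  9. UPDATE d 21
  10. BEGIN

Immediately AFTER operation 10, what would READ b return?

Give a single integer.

Answer: 4

Derivation:
Initial committed: {b=1, d=14, e=10}
Op 1: BEGIN: in_txn=True, pending={}
Op 2: UPDATE d=21 (pending; pending now {d=21})
Op 3: UPDATE b=29 (pending; pending now {b=29, d=21})
Op 4: ROLLBACK: discarded pending ['b', 'd']; in_txn=False
Op 5: BEGIN: in_txn=True, pending={}
Op 6: ROLLBACK: discarded pending []; in_txn=False
Op 7: UPDATE b=4 (auto-commit; committed b=4)
Op 8: UPDATE d=21 (auto-commit; committed d=21)
Op 9: UPDATE d=21 (auto-commit; committed d=21)
Op 10: BEGIN: in_txn=True, pending={}
After op 10: visible(b) = 4 (pending={}, committed={b=4, d=21, e=10})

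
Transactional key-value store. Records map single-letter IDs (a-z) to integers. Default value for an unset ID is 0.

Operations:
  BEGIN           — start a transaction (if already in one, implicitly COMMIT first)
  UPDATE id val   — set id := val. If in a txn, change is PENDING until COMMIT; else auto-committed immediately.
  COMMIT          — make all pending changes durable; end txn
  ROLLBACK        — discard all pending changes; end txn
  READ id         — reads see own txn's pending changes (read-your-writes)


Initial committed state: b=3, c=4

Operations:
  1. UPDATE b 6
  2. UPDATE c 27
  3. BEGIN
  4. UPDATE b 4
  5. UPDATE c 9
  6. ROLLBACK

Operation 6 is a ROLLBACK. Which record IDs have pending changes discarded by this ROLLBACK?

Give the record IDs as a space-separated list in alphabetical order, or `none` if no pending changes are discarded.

Answer: b c

Derivation:
Initial committed: {b=3, c=4}
Op 1: UPDATE b=6 (auto-commit; committed b=6)
Op 2: UPDATE c=27 (auto-commit; committed c=27)
Op 3: BEGIN: in_txn=True, pending={}
Op 4: UPDATE b=4 (pending; pending now {b=4})
Op 5: UPDATE c=9 (pending; pending now {b=4, c=9})
Op 6: ROLLBACK: discarded pending ['b', 'c']; in_txn=False
ROLLBACK at op 6 discards: ['b', 'c']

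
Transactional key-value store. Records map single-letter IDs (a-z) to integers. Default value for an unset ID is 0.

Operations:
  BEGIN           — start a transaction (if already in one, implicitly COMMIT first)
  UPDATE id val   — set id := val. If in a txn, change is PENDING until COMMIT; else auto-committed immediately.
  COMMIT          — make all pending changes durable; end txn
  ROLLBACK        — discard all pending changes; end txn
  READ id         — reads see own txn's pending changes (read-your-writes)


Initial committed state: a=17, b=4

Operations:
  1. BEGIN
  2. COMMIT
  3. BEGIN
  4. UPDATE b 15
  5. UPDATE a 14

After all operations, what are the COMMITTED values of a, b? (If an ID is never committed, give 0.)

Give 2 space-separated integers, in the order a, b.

Answer: 17 4

Derivation:
Initial committed: {a=17, b=4}
Op 1: BEGIN: in_txn=True, pending={}
Op 2: COMMIT: merged [] into committed; committed now {a=17, b=4}
Op 3: BEGIN: in_txn=True, pending={}
Op 4: UPDATE b=15 (pending; pending now {b=15})
Op 5: UPDATE a=14 (pending; pending now {a=14, b=15})
Final committed: {a=17, b=4}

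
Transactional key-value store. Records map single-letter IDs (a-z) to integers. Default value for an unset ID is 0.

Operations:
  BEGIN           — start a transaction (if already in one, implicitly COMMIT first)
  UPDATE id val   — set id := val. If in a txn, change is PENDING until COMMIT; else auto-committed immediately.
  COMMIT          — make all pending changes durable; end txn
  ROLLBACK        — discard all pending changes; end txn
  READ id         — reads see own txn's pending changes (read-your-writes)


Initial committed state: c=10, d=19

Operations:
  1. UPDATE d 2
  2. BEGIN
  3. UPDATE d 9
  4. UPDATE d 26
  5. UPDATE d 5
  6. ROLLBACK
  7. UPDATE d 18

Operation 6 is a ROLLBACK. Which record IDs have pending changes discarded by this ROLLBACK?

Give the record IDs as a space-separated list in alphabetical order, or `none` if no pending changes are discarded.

Answer: d

Derivation:
Initial committed: {c=10, d=19}
Op 1: UPDATE d=2 (auto-commit; committed d=2)
Op 2: BEGIN: in_txn=True, pending={}
Op 3: UPDATE d=9 (pending; pending now {d=9})
Op 4: UPDATE d=26 (pending; pending now {d=26})
Op 5: UPDATE d=5 (pending; pending now {d=5})
Op 6: ROLLBACK: discarded pending ['d']; in_txn=False
Op 7: UPDATE d=18 (auto-commit; committed d=18)
ROLLBACK at op 6 discards: ['d']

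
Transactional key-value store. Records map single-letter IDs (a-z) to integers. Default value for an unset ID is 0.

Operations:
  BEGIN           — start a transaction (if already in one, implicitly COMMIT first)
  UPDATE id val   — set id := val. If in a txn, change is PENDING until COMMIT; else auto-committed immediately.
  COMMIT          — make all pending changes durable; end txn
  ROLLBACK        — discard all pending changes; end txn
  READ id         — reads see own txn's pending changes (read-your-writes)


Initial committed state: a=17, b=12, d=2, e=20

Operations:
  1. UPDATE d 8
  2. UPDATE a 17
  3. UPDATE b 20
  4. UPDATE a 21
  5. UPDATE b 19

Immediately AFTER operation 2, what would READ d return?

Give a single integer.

Initial committed: {a=17, b=12, d=2, e=20}
Op 1: UPDATE d=8 (auto-commit; committed d=8)
Op 2: UPDATE a=17 (auto-commit; committed a=17)
After op 2: visible(d) = 8 (pending={}, committed={a=17, b=12, d=8, e=20})

Answer: 8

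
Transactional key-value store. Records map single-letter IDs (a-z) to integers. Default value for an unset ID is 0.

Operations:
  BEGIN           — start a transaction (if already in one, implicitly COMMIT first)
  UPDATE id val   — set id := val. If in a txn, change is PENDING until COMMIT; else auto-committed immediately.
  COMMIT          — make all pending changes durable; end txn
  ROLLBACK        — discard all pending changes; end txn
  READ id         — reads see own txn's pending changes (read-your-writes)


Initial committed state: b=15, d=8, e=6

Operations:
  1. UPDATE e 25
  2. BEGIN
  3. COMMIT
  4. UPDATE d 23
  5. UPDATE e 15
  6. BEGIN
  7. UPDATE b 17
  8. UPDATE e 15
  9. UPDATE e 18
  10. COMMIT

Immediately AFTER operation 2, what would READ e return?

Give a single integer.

Answer: 25

Derivation:
Initial committed: {b=15, d=8, e=6}
Op 1: UPDATE e=25 (auto-commit; committed e=25)
Op 2: BEGIN: in_txn=True, pending={}
After op 2: visible(e) = 25 (pending={}, committed={b=15, d=8, e=25})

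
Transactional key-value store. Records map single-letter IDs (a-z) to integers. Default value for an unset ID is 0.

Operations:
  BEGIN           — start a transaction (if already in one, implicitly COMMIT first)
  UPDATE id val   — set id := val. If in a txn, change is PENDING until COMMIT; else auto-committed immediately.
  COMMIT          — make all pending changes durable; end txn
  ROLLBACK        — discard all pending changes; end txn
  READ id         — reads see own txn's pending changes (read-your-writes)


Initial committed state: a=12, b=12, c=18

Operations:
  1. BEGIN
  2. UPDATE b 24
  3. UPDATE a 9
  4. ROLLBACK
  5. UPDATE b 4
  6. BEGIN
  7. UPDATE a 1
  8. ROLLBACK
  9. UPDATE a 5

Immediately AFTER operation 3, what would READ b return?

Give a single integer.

Initial committed: {a=12, b=12, c=18}
Op 1: BEGIN: in_txn=True, pending={}
Op 2: UPDATE b=24 (pending; pending now {b=24})
Op 3: UPDATE a=9 (pending; pending now {a=9, b=24})
After op 3: visible(b) = 24 (pending={a=9, b=24}, committed={a=12, b=12, c=18})

Answer: 24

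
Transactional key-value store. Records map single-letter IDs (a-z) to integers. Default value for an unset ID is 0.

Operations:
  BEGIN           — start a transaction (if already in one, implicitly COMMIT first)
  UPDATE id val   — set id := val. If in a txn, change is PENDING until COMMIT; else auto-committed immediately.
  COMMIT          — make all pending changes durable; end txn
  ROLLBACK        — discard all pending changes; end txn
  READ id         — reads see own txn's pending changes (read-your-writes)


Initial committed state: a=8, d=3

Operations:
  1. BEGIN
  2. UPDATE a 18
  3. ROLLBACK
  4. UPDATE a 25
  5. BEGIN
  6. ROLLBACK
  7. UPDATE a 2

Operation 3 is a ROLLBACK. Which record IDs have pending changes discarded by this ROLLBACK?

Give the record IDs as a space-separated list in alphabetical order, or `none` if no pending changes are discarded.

Answer: a

Derivation:
Initial committed: {a=8, d=3}
Op 1: BEGIN: in_txn=True, pending={}
Op 2: UPDATE a=18 (pending; pending now {a=18})
Op 3: ROLLBACK: discarded pending ['a']; in_txn=False
Op 4: UPDATE a=25 (auto-commit; committed a=25)
Op 5: BEGIN: in_txn=True, pending={}
Op 6: ROLLBACK: discarded pending []; in_txn=False
Op 7: UPDATE a=2 (auto-commit; committed a=2)
ROLLBACK at op 3 discards: ['a']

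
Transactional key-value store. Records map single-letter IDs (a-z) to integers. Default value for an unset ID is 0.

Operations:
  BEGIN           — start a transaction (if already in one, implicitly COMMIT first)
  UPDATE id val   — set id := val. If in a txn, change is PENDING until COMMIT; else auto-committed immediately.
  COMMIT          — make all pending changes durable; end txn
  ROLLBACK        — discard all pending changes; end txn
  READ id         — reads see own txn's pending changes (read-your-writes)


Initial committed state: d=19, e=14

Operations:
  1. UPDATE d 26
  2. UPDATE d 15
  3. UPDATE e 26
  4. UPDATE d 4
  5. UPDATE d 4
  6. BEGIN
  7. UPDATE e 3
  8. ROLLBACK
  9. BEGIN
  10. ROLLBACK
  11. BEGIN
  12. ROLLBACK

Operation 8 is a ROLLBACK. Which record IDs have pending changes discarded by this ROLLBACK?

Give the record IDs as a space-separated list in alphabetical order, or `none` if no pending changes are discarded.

Initial committed: {d=19, e=14}
Op 1: UPDATE d=26 (auto-commit; committed d=26)
Op 2: UPDATE d=15 (auto-commit; committed d=15)
Op 3: UPDATE e=26 (auto-commit; committed e=26)
Op 4: UPDATE d=4 (auto-commit; committed d=4)
Op 5: UPDATE d=4 (auto-commit; committed d=4)
Op 6: BEGIN: in_txn=True, pending={}
Op 7: UPDATE e=3 (pending; pending now {e=3})
Op 8: ROLLBACK: discarded pending ['e']; in_txn=False
Op 9: BEGIN: in_txn=True, pending={}
Op 10: ROLLBACK: discarded pending []; in_txn=False
Op 11: BEGIN: in_txn=True, pending={}
Op 12: ROLLBACK: discarded pending []; in_txn=False
ROLLBACK at op 8 discards: ['e']

Answer: e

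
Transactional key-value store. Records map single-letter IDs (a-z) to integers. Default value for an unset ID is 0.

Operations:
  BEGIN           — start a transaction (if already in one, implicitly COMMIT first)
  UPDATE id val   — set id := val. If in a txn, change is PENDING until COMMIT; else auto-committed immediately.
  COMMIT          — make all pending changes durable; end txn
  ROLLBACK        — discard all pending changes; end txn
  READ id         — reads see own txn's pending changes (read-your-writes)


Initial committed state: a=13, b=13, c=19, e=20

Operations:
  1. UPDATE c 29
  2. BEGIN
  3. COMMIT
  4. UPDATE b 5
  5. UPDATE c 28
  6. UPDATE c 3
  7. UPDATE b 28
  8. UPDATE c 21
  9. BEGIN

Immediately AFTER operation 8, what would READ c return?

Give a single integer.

Initial committed: {a=13, b=13, c=19, e=20}
Op 1: UPDATE c=29 (auto-commit; committed c=29)
Op 2: BEGIN: in_txn=True, pending={}
Op 3: COMMIT: merged [] into committed; committed now {a=13, b=13, c=29, e=20}
Op 4: UPDATE b=5 (auto-commit; committed b=5)
Op 5: UPDATE c=28 (auto-commit; committed c=28)
Op 6: UPDATE c=3 (auto-commit; committed c=3)
Op 7: UPDATE b=28 (auto-commit; committed b=28)
Op 8: UPDATE c=21 (auto-commit; committed c=21)
After op 8: visible(c) = 21 (pending={}, committed={a=13, b=28, c=21, e=20})

Answer: 21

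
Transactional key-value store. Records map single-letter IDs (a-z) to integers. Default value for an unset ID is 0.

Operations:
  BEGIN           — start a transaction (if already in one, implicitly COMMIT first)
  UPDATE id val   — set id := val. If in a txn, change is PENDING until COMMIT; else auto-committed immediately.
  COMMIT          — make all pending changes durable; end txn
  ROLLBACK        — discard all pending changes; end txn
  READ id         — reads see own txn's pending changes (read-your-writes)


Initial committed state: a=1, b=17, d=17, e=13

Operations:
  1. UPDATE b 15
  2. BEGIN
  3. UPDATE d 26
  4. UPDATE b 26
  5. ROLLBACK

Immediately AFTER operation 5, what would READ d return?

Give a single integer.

Answer: 17

Derivation:
Initial committed: {a=1, b=17, d=17, e=13}
Op 1: UPDATE b=15 (auto-commit; committed b=15)
Op 2: BEGIN: in_txn=True, pending={}
Op 3: UPDATE d=26 (pending; pending now {d=26})
Op 4: UPDATE b=26 (pending; pending now {b=26, d=26})
Op 5: ROLLBACK: discarded pending ['b', 'd']; in_txn=False
After op 5: visible(d) = 17 (pending={}, committed={a=1, b=15, d=17, e=13})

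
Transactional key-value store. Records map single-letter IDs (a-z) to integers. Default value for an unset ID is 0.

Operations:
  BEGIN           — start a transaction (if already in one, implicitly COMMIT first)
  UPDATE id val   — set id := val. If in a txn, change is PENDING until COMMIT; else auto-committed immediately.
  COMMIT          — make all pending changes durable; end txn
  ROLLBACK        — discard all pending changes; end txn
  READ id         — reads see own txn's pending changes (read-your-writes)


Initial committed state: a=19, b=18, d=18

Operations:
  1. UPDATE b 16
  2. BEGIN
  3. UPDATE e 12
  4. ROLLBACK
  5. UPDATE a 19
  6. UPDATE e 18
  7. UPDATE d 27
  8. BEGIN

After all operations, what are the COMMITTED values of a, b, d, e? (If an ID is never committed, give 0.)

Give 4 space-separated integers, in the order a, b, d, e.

Initial committed: {a=19, b=18, d=18}
Op 1: UPDATE b=16 (auto-commit; committed b=16)
Op 2: BEGIN: in_txn=True, pending={}
Op 3: UPDATE e=12 (pending; pending now {e=12})
Op 4: ROLLBACK: discarded pending ['e']; in_txn=False
Op 5: UPDATE a=19 (auto-commit; committed a=19)
Op 6: UPDATE e=18 (auto-commit; committed e=18)
Op 7: UPDATE d=27 (auto-commit; committed d=27)
Op 8: BEGIN: in_txn=True, pending={}
Final committed: {a=19, b=16, d=27, e=18}

Answer: 19 16 27 18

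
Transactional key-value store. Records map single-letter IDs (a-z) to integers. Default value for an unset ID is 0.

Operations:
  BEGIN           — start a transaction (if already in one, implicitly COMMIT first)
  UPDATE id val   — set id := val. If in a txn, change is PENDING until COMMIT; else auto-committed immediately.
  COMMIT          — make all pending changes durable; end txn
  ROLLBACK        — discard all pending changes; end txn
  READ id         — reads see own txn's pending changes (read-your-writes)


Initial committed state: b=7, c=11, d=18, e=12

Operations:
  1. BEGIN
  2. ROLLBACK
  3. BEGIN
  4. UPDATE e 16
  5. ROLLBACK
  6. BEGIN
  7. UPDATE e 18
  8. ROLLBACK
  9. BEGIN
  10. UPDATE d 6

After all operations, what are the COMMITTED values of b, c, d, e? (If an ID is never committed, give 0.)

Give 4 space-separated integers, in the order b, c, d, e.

Initial committed: {b=7, c=11, d=18, e=12}
Op 1: BEGIN: in_txn=True, pending={}
Op 2: ROLLBACK: discarded pending []; in_txn=False
Op 3: BEGIN: in_txn=True, pending={}
Op 4: UPDATE e=16 (pending; pending now {e=16})
Op 5: ROLLBACK: discarded pending ['e']; in_txn=False
Op 6: BEGIN: in_txn=True, pending={}
Op 7: UPDATE e=18 (pending; pending now {e=18})
Op 8: ROLLBACK: discarded pending ['e']; in_txn=False
Op 9: BEGIN: in_txn=True, pending={}
Op 10: UPDATE d=6 (pending; pending now {d=6})
Final committed: {b=7, c=11, d=18, e=12}

Answer: 7 11 18 12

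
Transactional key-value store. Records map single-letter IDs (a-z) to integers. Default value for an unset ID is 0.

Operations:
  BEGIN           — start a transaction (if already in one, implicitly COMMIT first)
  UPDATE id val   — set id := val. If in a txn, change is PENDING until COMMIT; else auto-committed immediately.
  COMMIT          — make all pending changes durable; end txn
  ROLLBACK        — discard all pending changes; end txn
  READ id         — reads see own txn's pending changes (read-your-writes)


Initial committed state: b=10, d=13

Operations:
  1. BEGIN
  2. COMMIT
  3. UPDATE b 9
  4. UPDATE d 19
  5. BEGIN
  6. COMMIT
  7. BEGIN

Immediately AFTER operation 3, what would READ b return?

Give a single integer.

Initial committed: {b=10, d=13}
Op 1: BEGIN: in_txn=True, pending={}
Op 2: COMMIT: merged [] into committed; committed now {b=10, d=13}
Op 3: UPDATE b=9 (auto-commit; committed b=9)
After op 3: visible(b) = 9 (pending={}, committed={b=9, d=13})

Answer: 9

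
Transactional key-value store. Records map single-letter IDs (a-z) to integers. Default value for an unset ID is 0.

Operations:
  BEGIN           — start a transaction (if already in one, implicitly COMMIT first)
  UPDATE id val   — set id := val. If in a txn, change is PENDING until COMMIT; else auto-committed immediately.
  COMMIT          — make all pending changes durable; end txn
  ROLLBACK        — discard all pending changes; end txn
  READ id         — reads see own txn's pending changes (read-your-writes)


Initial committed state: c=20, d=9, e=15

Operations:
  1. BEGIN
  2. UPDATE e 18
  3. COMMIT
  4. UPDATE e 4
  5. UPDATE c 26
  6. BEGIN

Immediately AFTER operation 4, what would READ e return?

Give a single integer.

Initial committed: {c=20, d=9, e=15}
Op 1: BEGIN: in_txn=True, pending={}
Op 2: UPDATE e=18 (pending; pending now {e=18})
Op 3: COMMIT: merged ['e'] into committed; committed now {c=20, d=9, e=18}
Op 4: UPDATE e=4 (auto-commit; committed e=4)
After op 4: visible(e) = 4 (pending={}, committed={c=20, d=9, e=4})

Answer: 4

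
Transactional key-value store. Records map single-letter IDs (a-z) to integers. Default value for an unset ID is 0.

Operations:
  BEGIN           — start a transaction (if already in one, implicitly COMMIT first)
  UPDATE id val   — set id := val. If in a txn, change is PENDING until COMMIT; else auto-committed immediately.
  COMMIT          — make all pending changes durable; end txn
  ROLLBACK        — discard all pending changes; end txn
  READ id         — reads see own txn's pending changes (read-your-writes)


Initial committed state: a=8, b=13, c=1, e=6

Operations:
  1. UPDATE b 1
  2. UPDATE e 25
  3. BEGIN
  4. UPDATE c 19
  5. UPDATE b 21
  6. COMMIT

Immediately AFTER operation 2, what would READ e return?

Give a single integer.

Initial committed: {a=8, b=13, c=1, e=6}
Op 1: UPDATE b=1 (auto-commit; committed b=1)
Op 2: UPDATE e=25 (auto-commit; committed e=25)
After op 2: visible(e) = 25 (pending={}, committed={a=8, b=1, c=1, e=25})

Answer: 25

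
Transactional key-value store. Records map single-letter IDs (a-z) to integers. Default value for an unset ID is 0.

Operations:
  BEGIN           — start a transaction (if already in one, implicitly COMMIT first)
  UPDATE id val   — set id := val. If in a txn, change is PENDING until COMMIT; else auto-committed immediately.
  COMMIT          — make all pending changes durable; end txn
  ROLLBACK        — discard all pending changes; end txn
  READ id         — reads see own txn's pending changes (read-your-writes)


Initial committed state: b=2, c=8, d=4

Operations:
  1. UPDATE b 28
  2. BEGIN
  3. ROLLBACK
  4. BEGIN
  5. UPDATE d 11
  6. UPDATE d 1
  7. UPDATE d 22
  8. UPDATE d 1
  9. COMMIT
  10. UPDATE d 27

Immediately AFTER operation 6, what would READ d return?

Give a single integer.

Initial committed: {b=2, c=8, d=4}
Op 1: UPDATE b=28 (auto-commit; committed b=28)
Op 2: BEGIN: in_txn=True, pending={}
Op 3: ROLLBACK: discarded pending []; in_txn=False
Op 4: BEGIN: in_txn=True, pending={}
Op 5: UPDATE d=11 (pending; pending now {d=11})
Op 6: UPDATE d=1 (pending; pending now {d=1})
After op 6: visible(d) = 1 (pending={d=1}, committed={b=28, c=8, d=4})

Answer: 1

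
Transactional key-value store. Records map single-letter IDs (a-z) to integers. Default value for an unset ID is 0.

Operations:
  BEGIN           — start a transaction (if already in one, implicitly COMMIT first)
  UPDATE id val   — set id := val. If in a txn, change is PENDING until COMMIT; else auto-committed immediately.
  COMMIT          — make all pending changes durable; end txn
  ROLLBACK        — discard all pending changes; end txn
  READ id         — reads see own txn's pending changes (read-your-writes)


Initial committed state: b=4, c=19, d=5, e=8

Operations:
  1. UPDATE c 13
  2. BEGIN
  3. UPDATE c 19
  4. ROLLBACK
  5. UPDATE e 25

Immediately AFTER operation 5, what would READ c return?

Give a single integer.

Answer: 13

Derivation:
Initial committed: {b=4, c=19, d=5, e=8}
Op 1: UPDATE c=13 (auto-commit; committed c=13)
Op 2: BEGIN: in_txn=True, pending={}
Op 3: UPDATE c=19 (pending; pending now {c=19})
Op 4: ROLLBACK: discarded pending ['c']; in_txn=False
Op 5: UPDATE e=25 (auto-commit; committed e=25)
After op 5: visible(c) = 13 (pending={}, committed={b=4, c=13, d=5, e=25})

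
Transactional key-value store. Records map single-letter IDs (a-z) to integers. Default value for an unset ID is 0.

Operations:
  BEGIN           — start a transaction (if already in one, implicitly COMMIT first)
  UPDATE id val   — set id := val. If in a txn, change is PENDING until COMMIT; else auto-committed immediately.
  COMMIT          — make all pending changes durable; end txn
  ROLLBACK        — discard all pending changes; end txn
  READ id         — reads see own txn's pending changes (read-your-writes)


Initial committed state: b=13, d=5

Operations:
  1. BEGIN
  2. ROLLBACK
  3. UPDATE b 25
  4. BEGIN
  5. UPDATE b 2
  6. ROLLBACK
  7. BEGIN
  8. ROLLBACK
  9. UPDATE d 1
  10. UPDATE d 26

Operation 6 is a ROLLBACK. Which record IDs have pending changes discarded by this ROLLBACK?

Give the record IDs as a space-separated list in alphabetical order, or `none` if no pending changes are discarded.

Answer: b

Derivation:
Initial committed: {b=13, d=5}
Op 1: BEGIN: in_txn=True, pending={}
Op 2: ROLLBACK: discarded pending []; in_txn=False
Op 3: UPDATE b=25 (auto-commit; committed b=25)
Op 4: BEGIN: in_txn=True, pending={}
Op 5: UPDATE b=2 (pending; pending now {b=2})
Op 6: ROLLBACK: discarded pending ['b']; in_txn=False
Op 7: BEGIN: in_txn=True, pending={}
Op 8: ROLLBACK: discarded pending []; in_txn=False
Op 9: UPDATE d=1 (auto-commit; committed d=1)
Op 10: UPDATE d=26 (auto-commit; committed d=26)
ROLLBACK at op 6 discards: ['b']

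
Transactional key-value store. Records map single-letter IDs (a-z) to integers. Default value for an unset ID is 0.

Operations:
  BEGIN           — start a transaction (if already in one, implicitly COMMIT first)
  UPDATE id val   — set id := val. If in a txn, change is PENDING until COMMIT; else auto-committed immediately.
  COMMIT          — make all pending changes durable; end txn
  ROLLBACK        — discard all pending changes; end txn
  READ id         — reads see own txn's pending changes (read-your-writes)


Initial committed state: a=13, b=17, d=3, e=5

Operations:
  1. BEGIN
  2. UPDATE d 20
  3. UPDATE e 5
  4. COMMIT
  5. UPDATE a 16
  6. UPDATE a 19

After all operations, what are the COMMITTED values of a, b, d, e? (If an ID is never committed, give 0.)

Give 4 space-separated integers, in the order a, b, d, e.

Initial committed: {a=13, b=17, d=3, e=5}
Op 1: BEGIN: in_txn=True, pending={}
Op 2: UPDATE d=20 (pending; pending now {d=20})
Op 3: UPDATE e=5 (pending; pending now {d=20, e=5})
Op 4: COMMIT: merged ['d', 'e'] into committed; committed now {a=13, b=17, d=20, e=5}
Op 5: UPDATE a=16 (auto-commit; committed a=16)
Op 6: UPDATE a=19 (auto-commit; committed a=19)
Final committed: {a=19, b=17, d=20, e=5}

Answer: 19 17 20 5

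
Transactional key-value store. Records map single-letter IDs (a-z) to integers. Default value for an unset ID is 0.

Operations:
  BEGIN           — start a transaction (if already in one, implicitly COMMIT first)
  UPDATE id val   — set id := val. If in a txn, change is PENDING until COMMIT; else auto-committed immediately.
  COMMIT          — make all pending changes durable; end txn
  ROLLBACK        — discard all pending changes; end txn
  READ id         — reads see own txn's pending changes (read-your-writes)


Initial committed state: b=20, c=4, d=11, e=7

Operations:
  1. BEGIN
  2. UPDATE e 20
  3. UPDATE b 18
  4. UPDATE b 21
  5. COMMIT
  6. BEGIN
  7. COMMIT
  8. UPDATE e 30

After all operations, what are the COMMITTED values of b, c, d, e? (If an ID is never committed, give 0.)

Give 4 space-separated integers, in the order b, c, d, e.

Initial committed: {b=20, c=4, d=11, e=7}
Op 1: BEGIN: in_txn=True, pending={}
Op 2: UPDATE e=20 (pending; pending now {e=20})
Op 3: UPDATE b=18 (pending; pending now {b=18, e=20})
Op 4: UPDATE b=21 (pending; pending now {b=21, e=20})
Op 5: COMMIT: merged ['b', 'e'] into committed; committed now {b=21, c=4, d=11, e=20}
Op 6: BEGIN: in_txn=True, pending={}
Op 7: COMMIT: merged [] into committed; committed now {b=21, c=4, d=11, e=20}
Op 8: UPDATE e=30 (auto-commit; committed e=30)
Final committed: {b=21, c=4, d=11, e=30}

Answer: 21 4 11 30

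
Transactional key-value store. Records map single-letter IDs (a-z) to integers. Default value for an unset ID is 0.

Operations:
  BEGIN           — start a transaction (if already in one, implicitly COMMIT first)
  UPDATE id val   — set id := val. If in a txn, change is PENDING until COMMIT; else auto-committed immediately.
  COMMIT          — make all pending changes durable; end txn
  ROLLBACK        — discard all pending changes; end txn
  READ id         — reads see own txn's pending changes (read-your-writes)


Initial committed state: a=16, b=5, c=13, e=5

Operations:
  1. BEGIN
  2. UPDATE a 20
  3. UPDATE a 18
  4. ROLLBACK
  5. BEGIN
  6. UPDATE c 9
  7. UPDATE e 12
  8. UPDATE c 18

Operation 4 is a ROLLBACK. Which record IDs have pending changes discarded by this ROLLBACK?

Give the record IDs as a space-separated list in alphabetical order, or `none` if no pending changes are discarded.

Initial committed: {a=16, b=5, c=13, e=5}
Op 1: BEGIN: in_txn=True, pending={}
Op 2: UPDATE a=20 (pending; pending now {a=20})
Op 3: UPDATE a=18 (pending; pending now {a=18})
Op 4: ROLLBACK: discarded pending ['a']; in_txn=False
Op 5: BEGIN: in_txn=True, pending={}
Op 6: UPDATE c=9 (pending; pending now {c=9})
Op 7: UPDATE e=12 (pending; pending now {c=9, e=12})
Op 8: UPDATE c=18 (pending; pending now {c=18, e=12})
ROLLBACK at op 4 discards: ['a']

Answer: a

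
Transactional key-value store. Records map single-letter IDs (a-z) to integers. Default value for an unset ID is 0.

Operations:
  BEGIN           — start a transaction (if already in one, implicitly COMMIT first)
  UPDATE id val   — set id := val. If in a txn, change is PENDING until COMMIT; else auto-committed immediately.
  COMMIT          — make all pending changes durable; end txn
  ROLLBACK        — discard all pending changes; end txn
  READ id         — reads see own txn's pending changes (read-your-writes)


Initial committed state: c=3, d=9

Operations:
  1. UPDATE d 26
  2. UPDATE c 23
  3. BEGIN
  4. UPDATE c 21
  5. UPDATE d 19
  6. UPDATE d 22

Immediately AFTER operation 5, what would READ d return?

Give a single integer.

Answer: 19

Derivation:
Initial committed: {c=3, d=9}
Op 1: UPDATE d=26 (auto-commit; committed d=26)
Op 2: UPDATE c=23 (auto-commit; committed c=23)
Op 3: BEGIN: in_txn=True, pending={}
Op 4: UPDATE c=21 (pending; pending now {c=21})
Op 5: UPDATE d=19 (pending; pending now {c=21, d=19})
After op 5: visible(d) = 19 (pending={c=21, d=19}, committed={c=23, d=26})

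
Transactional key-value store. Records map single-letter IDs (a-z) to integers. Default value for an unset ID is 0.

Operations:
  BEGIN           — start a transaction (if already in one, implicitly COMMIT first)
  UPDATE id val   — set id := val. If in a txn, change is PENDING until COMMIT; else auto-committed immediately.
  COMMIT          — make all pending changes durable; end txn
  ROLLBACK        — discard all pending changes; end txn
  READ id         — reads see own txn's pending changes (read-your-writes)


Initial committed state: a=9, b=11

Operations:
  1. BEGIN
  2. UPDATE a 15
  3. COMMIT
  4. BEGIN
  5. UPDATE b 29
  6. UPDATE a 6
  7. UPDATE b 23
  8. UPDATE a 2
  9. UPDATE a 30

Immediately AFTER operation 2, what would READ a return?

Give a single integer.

Initial committed: {a=9, b=11}
Op 1: BEGIN: in_txn=True, pending={}
Op 2: UPDATE a=15 (pending; pending now {a=15})
After op 2: visible(a) = 15 (pending={a=15}, committed={a=9, b=11})

Answer: 15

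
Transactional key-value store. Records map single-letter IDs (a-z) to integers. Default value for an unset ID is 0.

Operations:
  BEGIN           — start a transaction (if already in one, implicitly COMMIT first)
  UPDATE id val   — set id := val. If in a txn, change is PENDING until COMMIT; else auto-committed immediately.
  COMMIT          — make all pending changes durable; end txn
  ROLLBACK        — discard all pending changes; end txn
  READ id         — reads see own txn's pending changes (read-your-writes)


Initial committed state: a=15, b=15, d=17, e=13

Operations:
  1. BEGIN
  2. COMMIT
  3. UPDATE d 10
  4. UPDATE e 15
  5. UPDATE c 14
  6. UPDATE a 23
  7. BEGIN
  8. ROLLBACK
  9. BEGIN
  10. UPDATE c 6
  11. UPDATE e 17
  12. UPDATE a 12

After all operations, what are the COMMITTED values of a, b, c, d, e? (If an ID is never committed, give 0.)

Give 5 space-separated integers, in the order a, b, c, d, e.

Answer: 23 15 14 10 15

Derivation:
Initial committed: {a=15, b=15, d=17, e=13}
Op 1: BEGIN: in_txn=True, pending={}
Op 2: COMMIT: merged [] into committed; committed now {a=15, b=15, d=17, e=13}
Op 3: UPDATE d=10 (auto-commit; committed d=10)
Op 4: UPDATE e=15 (auto-commit; committed e=15)
Op 5: UPDATE c=14 (auto-commit; committed c=14)
Op 6: UPDATE a=23 (auto-commit; committed a=23)
Op 7: BEGIN: in_txn=True, pending={}
Op 8: ROLLBACK: discarded pending []; in_txn=False
Op 9: BEGIN: in_txn=True, pending={}
Op 10: UPDATE c=6 (pending; pending now {c=6})
Op 11: UPDATE e=17 (pending; pending now {c=6, e=17})
Op 12: UPDATE a=12 (pending; pending now {a=12, c=6, e=17})
Final committed: {a=23, b=15, c=14, d=10, e=15}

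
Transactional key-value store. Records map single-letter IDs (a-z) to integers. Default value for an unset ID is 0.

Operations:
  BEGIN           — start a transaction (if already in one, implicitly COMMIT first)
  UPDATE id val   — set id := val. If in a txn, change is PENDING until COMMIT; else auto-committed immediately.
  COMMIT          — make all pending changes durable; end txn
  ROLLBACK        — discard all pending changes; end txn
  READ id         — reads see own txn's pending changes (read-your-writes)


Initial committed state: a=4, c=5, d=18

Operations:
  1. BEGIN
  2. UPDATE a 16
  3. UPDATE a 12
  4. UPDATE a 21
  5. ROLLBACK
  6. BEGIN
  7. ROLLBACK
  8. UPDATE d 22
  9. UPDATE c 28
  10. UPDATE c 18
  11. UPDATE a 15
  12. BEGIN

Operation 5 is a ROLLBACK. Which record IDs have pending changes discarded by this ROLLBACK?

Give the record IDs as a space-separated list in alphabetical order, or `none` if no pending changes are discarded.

Initial committed: {a=4, c=5, d=18}
Op 1: BEGIN: in_txn=True, pending={}
Op 2: UPDATE a=16 (pending; pending now {a=16})
Op 3: UPDATE a=12 (pending; pending now {a=12})
Op 4: UPDATE a=21 (pending; pending now {a=21})
Op 5: ROLLBACK: discarded pending ['a']; in_txn=False
Op 6: BEGIN: in_txn=True, pending={}
Op 7: ROLLBACK: discarded pending []; in_txn=False
Op 8: UPDATE d=22 (auto-commit; committed d=22)
Op 9: UPDATE c=28 (auto-commit; committed c=28)
Op 10: UPDATE c=18 (auto-commit; committed c=18)
Op 11: UPDATE a=15 (auto-commit; committed a=15)
Op 12: BEGIN: in_txn=True, pending={}
ROLLBACK at op 5 discards: ['a']

Answer: a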